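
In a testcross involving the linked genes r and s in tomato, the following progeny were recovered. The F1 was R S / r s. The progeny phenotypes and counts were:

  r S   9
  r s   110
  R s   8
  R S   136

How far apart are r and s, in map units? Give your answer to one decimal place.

6.5 map units

The recombinant classes are R s and r S: 8 + 9 = 17.
Recombination frequency = 17/263 = 0.0646 ≈ 6.5%, i.e. 6.5 map units.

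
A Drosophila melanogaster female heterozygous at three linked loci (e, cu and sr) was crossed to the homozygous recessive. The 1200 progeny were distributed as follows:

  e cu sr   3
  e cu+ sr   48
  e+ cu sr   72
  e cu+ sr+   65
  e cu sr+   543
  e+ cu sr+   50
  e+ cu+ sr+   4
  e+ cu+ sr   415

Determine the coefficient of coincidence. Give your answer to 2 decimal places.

0.56

The two most frequent reciprocal classes, e+ cu+ sr and e cu sr+, are the parental types, so the F1 was e+ cu+ sr / e cu sr+.
The two rarest classes, e+ cu+ sr+ and e cu sr, are the double crossovers. Comparing them with the parentals, only the sr allele has switched, so sr is the middle locus and the order is e – sr – cu.
e–sr: (98 + 7)/1200 = 0.0875; sr–cu: (137 + 7)/1200 = 0.1200.
Expected DCO frequency = 0.0875 × 0.1200 ≈ 0.01050; observed = 7/1200 ≈ 0.00583.
Coefficient of coincidence = 0.00583/0.01050 ≈ 0.56.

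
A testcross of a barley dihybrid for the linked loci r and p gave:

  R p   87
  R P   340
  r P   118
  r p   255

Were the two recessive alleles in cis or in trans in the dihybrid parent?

The two most frequent classes are R P (340) and r p (255); these are the parental (non-recombinant) types.
So the F1 carried R P on one chromosome and r p on the other — the recessive alleles are on the same chromosome (cis / coupling).

cis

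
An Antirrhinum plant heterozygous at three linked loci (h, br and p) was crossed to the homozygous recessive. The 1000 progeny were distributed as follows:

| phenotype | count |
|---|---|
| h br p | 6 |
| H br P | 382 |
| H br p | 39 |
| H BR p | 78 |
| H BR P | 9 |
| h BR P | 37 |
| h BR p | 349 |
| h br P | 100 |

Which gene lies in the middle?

br

The two most frequent reciprocal classes, H br P and h BR p, are the parental types, so the F1 was H br P / h BR p.
The two rarest classes, H BR P and h br p, are the double crossovers. Comparing them with the parentals, only the br allele has switched, so br is the middle locus and the order is h – br – p.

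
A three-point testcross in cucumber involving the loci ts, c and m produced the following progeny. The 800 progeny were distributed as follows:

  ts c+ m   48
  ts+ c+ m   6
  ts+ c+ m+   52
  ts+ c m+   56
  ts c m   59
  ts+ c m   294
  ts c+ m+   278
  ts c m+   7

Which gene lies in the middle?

c

The two most frequent reciprocal classes, ts c+ m+ and ts+ c m, are the parental types, so the F1 was ts c+ m+ / ts+ c m.
The two rarest classes, ts c m+ and ts+ c+ m, are the double crossovers. Comparing them with the parentals, only the c allele has switched, so c is the middle locus and the order is m – c – ts.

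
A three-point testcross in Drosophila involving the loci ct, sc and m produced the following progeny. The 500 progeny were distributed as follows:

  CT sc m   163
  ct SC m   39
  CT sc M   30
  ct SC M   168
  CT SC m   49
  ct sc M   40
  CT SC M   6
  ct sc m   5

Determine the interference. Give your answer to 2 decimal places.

The two most frequent reciprocal classes, ct SC M and CT sc m, are the parental types, so the F1 was ct SC M / CT sc m.
The two rarest classes, CT SC M and ct sc m, are the double crossovers. Comparing them with the parentals, only the ct allele has switched, so ct is the middle locus and the order is m – ct – sc.
m–ct: (69 + 11)/500 = 0.1600; ct–sc: (89 + 11)/500 = 0.2000.
Expected DCO frequency = 0.1600 × 0.2000 ≈ 0.03200; observed = 11/500 ≈ 0.02200.
Coefficient of coincidence = 0.02200/0.03200 ≈ 0.69; interference = 1 − 0.69 = 0.31.

0.31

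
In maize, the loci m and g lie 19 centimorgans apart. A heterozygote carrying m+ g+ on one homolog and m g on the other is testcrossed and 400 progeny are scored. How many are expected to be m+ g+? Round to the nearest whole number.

A map distance of 19 centimorgans corresponds to a recombination frequency of 0.190.
The F1 is m+ g+ / m g, so m+ g+ is a parental gamete class with expected frequency (1 − r)/2 = 0.810/2 = 0.4050.
Expected number = 0.4050 × 400 = 162.00 ≈ 162.

162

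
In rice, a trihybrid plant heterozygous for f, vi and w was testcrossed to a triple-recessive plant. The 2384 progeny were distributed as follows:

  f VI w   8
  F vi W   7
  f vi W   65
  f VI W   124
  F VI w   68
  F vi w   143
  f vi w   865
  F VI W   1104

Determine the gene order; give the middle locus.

vi

The two most frequent reciprocal classes, F VI W and f vi w, are the parental types, so the F1 was F VI W / f vi w.
The two rarest classes, F vi W and f VI w, are the double crossovers. Comparing them with the parentals, only the vi allele has switched, so vi is the middle locus and the order is w – vi – f.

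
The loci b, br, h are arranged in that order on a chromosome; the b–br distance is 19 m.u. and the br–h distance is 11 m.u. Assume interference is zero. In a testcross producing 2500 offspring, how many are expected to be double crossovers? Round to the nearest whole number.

52

Map distances give recombination frequencies of 0.190 and 0.110 for the two intervals.
With no interference, expected double-crossover frequency = 0.190 × 0.110 = 0.02090.
Expected number = 0.02090 × 2500 = 52.25 ≈ 52.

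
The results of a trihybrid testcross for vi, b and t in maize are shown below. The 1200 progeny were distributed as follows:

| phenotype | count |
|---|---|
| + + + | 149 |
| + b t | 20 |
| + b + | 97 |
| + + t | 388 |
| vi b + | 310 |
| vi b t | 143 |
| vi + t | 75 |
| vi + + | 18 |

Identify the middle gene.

The two most frequent reciprocal classes, vi b + and + + t, are the parental types, so the F1 was vi b + / + + t.
The two rarest classes, vi + + and + b t, are the double crossovers. Comparing them with the parentals, only the b allele has switched, so b is the middle locus and the order is t – b – vi.

b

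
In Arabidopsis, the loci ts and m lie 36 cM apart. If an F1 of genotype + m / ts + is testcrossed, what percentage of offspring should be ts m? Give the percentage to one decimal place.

18.0%

A map distance of 36 cM corresponds to a recombination frequency of 0.360.
The F1 is + m / ts +, so ts m is a recombinant gamete class with expected frequency r/2 = 0.360/2 = 0.1800.
That is 0.1800 = 18.0% of the progeny.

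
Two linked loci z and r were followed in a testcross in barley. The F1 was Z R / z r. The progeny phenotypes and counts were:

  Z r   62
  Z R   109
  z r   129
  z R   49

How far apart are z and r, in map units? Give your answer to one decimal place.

The recombinant classes are Z r and z R: 62 + 49 = 111.
Recombination frequency = 111/349 = 0.3181 ≈ 31.8%, i.e. 31.8 map units.

31.8 map units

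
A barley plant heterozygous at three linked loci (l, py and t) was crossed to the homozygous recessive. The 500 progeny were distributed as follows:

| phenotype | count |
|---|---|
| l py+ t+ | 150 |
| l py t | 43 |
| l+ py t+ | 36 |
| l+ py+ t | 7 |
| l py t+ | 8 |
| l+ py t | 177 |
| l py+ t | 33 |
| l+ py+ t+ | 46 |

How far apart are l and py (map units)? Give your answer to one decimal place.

20.8 map units

The two most frequent reciprocal classes, l+ py t and l py+ t+, are the parental types, so the F1 was l+ py t / l py+ t+.
The two rarest classes, l+ py+ t and l py t+, are the double crossovers. Comparing them with the parentals, only the py allele has switched, so py is the middle locus and the order is t – py – l.
Crossovers in the py–l interval produce the single-crossover classes l py t and l+ py+ t+ (43 + 46 = 89) plus the double crossovers (15).
RF(py–l) = (89 + 15) / 500 = 104/500 = 0.2080 → 20.8 map units.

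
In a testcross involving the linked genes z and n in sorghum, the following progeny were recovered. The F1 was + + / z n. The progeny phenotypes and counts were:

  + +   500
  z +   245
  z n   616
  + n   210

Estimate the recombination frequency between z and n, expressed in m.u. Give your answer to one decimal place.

29.0 m.u.

The recombinant classes are + n and z +: 210 + 245 = 455.
Recombination frequency = 455/1571 = 0.2896 ≈ 29.0%, i.e. 29.0 m.u.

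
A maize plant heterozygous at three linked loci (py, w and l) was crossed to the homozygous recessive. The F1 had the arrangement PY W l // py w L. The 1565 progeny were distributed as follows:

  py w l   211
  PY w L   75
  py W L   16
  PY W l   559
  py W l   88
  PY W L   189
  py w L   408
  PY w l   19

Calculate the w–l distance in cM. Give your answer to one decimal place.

27.8 cM

The two rarest classes, PY w l and py W L, are the double crossovers. Comparing them with the parentals, only the w allele has switched, so w is the middle locus and the order is l – w – py.
Crossovers in the l–w interval produce the single-crossover classes PY W L and py w l (189 + 211 = 400) plus the double crossovers (35).
RF(l–w) = (400 + 35) / 1565 = 435/1565 = 0.2780 → 27.8 cM.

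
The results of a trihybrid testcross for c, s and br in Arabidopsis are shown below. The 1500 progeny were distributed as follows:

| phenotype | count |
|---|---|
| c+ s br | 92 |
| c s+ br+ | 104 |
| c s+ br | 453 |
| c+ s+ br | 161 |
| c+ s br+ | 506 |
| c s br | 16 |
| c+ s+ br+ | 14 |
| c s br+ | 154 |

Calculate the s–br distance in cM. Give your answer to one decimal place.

The two most frequent reciprocal classes, c+ s br+ and c s+ br, are the parental types, so the F1 was c+ s br+ / c s+ br.
The two rarest classes, c+ s+ br+ and c s br, are the double crossovers. Comparing them with the parentals, only the s allele has switched, so s is the middle locus and the order is c – s – br.
Crossovers in the s–br interval produce the single-crossover classes c+ s br and c s+ br+ (92 + 104 = 196) plus the double crossovers (30).
RF(s–br) = (196 + 30) / 1500 = 226/1500 = 0.1507 → 15.1 cM.

15.1 cM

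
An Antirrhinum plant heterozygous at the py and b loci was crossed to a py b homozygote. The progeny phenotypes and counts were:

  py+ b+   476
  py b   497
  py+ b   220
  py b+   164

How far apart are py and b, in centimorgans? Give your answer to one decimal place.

28.3 centimorgans

The two most frequent classes, py+ b+ (476) and py b (497), are the parental types, so the F1 was py+ b+ / py b.
The recombinant classes are py+ b and py b+: 220 + 164 = 384.
Recombination frequency = 384/1357 = 0.2830 ≈ 28.3%, i.e. 28.3 centimorgans.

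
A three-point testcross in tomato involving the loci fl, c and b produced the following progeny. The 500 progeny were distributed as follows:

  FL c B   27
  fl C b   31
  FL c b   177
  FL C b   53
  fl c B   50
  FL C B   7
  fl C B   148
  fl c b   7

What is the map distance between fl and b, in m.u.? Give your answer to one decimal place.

14.4 m.u.

The two most frequent reciprocal classes, fl C B and FL c b, are the parental types, so the F1 was fl C B / FL c b.
The two rarest classes, FL C B and fl c b, are the double crossovers. Comparing them with the parentals, only the fl allele has switched, so fl is the middle locus and the order is b – fl – c.
Crossovers in the b–fl interval produce the single-crossover classes fl C b and FL c B (31 + 27 = 58) plus the double crossovers (14).
RF(b–fl) = (58 + 14) / 500 = 72/500 = 0.1440 → 14.4 m.u.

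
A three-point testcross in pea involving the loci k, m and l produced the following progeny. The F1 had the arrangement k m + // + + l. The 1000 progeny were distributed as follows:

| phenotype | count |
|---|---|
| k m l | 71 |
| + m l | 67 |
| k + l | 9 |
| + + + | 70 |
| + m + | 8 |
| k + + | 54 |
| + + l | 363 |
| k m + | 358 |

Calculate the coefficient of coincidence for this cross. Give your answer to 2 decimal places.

The two rarest classes, + m + and k + l, are the double crossovers. Comparing them with the parentals, only the k allele has switched, so k is the middle locus and the order is l – k – m.
l–k: (141 + 17)/1000 = 0.1580; k–m: (121 + 17)/1000 = 0.1380.
Expected DCO frequency = 0.1580 × 0.1380 ≈ 0.02180; observed = 17/1000 ≈ 0.01700.
Coefficient of coincidence = 0.01700/0.02180 ≈ 0.78.

0.78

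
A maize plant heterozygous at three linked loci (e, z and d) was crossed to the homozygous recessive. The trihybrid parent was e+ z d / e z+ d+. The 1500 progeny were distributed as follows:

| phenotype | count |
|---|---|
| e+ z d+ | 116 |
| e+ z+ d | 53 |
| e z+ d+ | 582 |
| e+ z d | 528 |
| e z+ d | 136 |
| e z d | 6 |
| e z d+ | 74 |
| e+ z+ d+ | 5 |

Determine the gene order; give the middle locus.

e

The two rarest classes, e z d and e+ z+ d+, are the double crossovers. Comparing them with the parentals, only the e allele has switched, so e is the middle locus and the order is z – e – d.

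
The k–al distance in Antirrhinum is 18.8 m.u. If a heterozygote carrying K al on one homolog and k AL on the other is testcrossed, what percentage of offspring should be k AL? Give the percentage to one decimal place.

A map distance of 18.8 m.u. corresponds to a recombination frequency of 0.188.
The F1 is K al / k AL, so k AL is a parental gamete class with expected frequency (1 − r)/2 = 0.812/2 = 0.4060.
That is 0.4060 = 40.6% of the progeny.

40.6%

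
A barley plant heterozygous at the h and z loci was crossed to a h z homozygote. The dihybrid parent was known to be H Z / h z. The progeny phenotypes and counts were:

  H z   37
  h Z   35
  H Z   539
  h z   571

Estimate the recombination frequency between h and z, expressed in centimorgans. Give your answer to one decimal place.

The recombinant classes are H z and h Z: 37 + 35 = 72.
Recombination frequency = 72/1182 = 0.0609 ≈ 6.1%, i.e. 6.1 centimorgans.

6.1 centimorgans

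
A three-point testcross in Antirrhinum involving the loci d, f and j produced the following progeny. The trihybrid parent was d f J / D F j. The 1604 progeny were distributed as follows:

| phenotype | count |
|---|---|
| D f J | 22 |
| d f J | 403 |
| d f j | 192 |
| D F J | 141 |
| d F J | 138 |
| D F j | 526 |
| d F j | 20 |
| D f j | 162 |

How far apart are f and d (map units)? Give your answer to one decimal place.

21.3 map units

The two rarest classes, D f J and d F j, are the double crossovers. Comparing them with the parentals, only the d allele has switched, so d is the middle locus and the order is f – d – j.
Crossovers in the f–d interval produce the single-crossover classes d F J and D f j (138 + 162 = 300) plus the double crossovers (42).
RF(f–d) = (300 + 42) / 1604 = 342/1604 = 0.2132 → 21.3 map units.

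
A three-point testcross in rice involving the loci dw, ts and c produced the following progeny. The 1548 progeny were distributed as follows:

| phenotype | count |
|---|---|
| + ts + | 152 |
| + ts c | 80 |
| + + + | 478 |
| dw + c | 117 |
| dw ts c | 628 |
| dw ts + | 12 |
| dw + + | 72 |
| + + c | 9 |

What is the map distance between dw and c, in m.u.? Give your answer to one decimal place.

The two most frequent reciprocal classes, + + + and dw ts c, are the parental types, so the F1 was + + + / dw ts c.
The two rarest classes, + + c and dw ts +, are the double crossovers. Comparing them with the parentals, only the c allele has switched, so c is the middle locus and the order is ts – c – dw.
Crossovers in the c–dw interval produce the single-crossover classes dw + + and + ts c (72 + 80 = 152) plus the double crossovers (21).
RF(c–dw) = (152 + 21) / 1548 = 173/1548 = 0.1118 → 11.2 m.u.

11.2 m.u.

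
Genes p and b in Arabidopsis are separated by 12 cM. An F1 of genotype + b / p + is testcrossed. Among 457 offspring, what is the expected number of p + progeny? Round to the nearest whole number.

A map distance of 12 cM corresponds to a recombination frequency of 0.120.
The F1 is + b / p +, so p + is a parental gamete class with expected frequency (1 − r)/2 = 0.880/2 = 0.4400.
Expected number = 0.4400 × 457 = 201.08 ≈ 201.

201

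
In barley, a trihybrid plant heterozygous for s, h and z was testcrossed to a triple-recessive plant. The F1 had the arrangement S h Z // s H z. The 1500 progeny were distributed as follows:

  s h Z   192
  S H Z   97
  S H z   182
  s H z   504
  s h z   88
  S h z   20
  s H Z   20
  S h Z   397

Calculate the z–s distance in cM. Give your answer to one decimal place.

The two rarest classes, S h z and s H Z, are the double crossovers. Comparing them with the parentals, only the z allele has switched, so z is the middle locus and the order is h – z – s.
Crossovers in the z–s interval produce the single-crossover classes s h Z and S H z (192 + 182 = 374) plus the double crossovers (40).
RF(z–s) = (374 + 40) / 1500 = 414/1500 = 0.2760 → 27.6 cM.

27.6 cM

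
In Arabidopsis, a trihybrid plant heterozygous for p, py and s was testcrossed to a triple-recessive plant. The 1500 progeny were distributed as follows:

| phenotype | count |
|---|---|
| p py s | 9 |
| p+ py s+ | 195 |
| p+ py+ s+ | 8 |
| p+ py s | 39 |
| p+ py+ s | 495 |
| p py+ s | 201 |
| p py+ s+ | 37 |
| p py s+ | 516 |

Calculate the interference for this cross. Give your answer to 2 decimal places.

0.34

The two most frequent reciprocal classes, p+ py+ s and p py s+, are the parental types, so the F1 was p+ py+ s / p py s+.
The two rarest classes, p+ py+ s+ and p py s, are the double crossovers. Comparing them with the parentals, only the s allele has switched, so s is the middle locus and the order is p – s – py.
p–s: (396 + 17)/1500 = 0.2753; s–py: (76 + 17)/1500 = 0.0620.
Expected DCO frequency = 0.2753 × 0.0620 ≈ 0.01707; observed = 17/1500 ≈ 0.01133.
Coefficient of coincidence = 0.01133/0.01707 ≈ 0.66; interference = 1 − 0.66 = 0.34.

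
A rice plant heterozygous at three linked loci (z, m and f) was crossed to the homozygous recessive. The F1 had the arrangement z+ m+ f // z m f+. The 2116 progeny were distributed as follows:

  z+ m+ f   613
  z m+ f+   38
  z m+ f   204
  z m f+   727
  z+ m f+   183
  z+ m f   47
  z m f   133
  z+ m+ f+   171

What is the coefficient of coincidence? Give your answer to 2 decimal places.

0.98

The two rarest classes, z+ m f and z m+ f+, are the double crossovers. Comparing them with the parentals, only the m allele has switched, so m is the middle locus and the order is z – m – f.
z–m: (387 + 85)/2116 = 0.2231; m–f: (304 + 85)/2116 = 0.1838.
Expected DCO frequency = 0.2231 × 0.1838 ≈ 0.04101; observed = 85/2116 ≈ 0.04017.
Coefficient of coincidence = 0.04017/0.04101 ≈ 0.98.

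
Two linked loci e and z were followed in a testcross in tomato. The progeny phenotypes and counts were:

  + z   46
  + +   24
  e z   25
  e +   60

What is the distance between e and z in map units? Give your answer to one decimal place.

The two most frequent classes, + z (46) and e + (60), are the parental types, so the F1 was + z / e +.
The recombinant classes are + + and e z: 24 + 25 = 49.
Recombination frequency = 49/155 = 0.3161 ≈ 31.6%, i.e. 31.6 map units.

31.6 map units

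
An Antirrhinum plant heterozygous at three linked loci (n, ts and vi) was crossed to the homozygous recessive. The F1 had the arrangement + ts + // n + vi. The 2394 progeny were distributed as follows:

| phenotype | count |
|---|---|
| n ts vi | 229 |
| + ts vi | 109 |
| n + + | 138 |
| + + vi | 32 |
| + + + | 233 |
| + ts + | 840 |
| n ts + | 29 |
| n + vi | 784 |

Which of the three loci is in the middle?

n

The two rarest classes, n ts + and + + vi, are the double crossovers. Comparing them with the parentals, only the n allele has switched, so n is the middle locus and the order is ts – n – vi.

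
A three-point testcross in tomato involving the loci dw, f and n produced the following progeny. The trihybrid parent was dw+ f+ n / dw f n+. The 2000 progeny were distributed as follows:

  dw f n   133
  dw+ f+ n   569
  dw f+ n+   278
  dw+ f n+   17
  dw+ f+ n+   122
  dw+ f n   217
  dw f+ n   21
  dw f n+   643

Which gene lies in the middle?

The two rarest classes, dw f+ n and dw+ f n+, are the double crossovers. Comparing them with the parentals, only the dw allele has switched, so dw is the middle locus and the order is n – dw – f.

dw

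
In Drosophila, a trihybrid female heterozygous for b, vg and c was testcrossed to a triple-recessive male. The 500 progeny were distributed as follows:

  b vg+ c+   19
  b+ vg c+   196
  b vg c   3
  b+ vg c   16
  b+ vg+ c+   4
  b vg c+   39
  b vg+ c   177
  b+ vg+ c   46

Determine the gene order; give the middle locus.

The two most frequent reciprocal classes, b+ vg c+ and b vg+ c, are the parental types, so the F1 was b+ vg c+ / b vg+ c.
The two rarest classes, b+ vg+ c+ and b vg c, are the double crossovers. Comparing them with the parentals, only the vg allele has switched, so vg is the middle locus and the order is b – vg – c.

vg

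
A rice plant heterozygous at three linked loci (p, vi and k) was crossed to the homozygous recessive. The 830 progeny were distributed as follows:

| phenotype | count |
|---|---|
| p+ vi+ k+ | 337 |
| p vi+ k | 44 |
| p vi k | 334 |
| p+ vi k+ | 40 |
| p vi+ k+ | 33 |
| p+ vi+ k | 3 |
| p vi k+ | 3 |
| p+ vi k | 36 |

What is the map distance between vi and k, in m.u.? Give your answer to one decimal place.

The two most frequent reciprocal classes, p+ vi+ k+ and p vi k, are the parental types, so the F1 was p+ vi+ k+ / p vi k.
The two rarest classes, p+ vi+ k and p vi k+, are the double crossovers. Comparing them with the parentals, only the k allele has switched, so k is the middle locus and the order is vi – k – p.
Crossovers in the vi–k interval produce the single-crossover classes p+ vi k+ and p vi+ k (40 + 44 = 84) plus the double crossovers (6).
RF(vi–k) = (84 + 6) / 830 = 90/830 = 0.1084 → 10.8 m.u.

10.8 m.u.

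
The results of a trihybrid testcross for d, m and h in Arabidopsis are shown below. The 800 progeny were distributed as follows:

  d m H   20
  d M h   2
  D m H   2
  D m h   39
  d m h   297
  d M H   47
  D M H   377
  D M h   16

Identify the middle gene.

m

The two most frequent reciprocal classes, D M H and d m h, are the parental types, so the F1 was D M H / d m h.
The two rarest classes, D m H and d M h, are the double crossovers. Comparing them with the parentals, only the m allele has switched, so m is the middle locus and the order is d – m – h.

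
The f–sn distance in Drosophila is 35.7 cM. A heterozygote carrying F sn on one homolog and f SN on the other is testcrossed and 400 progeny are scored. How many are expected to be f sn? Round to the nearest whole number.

71

A map distance of 35.7 cM corresponds to a recombination frequency of 0.357.
The F1 is F sn / f SN, so f sn is a recombinant gamete class with expected frequency r/2 = 0.357/2 = 0.1785.
Expected number = 0.1785 × 400 = 71.40 ≈ 71.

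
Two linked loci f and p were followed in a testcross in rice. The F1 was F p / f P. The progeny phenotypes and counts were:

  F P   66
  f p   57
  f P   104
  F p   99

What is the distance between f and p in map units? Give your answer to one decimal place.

The recombinant classes are F P and f p: 66 + 57 = 123.
Recombination frequency = 123/326 = 0.3773 ≈ 37.7%, i.e. 37.7 map units.

37.7 map units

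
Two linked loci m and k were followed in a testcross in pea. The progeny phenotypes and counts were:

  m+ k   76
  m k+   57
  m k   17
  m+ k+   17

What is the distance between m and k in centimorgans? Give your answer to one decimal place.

20.4 centimorgans

The two most frequent classes, m+ k (76) and m k+ (57), are the parental types, so the F1 was m+ k / m k+.
The recombinant classes are m+ k+ and m k: 17 + 17 = 34.
Recombination frequency = 34/167 = 0.2036 ≈ 20.4%, i.e. 20.4 centimorgans.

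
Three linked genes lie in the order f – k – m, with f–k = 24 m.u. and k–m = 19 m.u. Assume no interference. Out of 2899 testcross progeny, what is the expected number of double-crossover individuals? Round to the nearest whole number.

Map distances give recombination frequencies of 0.240 and 0.190 for the two intervals.
With no interference, expected double-crossover frequency = 0.240 × 0.190 = 0.04560.
Expected number = 0.04560 × 2899 = 132.19 ≈ 132.

132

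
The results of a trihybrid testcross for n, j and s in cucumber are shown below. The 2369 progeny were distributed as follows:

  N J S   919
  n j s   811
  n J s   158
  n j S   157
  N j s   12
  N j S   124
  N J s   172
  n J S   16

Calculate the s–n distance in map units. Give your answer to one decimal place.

15.1 map units

The two most frequent reciprocal classes, n j s and N J S, are the parental types, so the F1 was n j s / N J S.
The two rarest classes, N j s and n J S, are the double crossovers. Comparing them with the parentals, only the n allele has switched, so n is the middle locus and the order is j – n – s.
Crossovers in the n–s interval produce the single-crossover classes n j S and N J s (157 + 172 = 329) plus the double crossovers (28).
RF(n–s) = (329 + 28) / 2369 = 357/2369 = 0.1507 → 15.1 map units.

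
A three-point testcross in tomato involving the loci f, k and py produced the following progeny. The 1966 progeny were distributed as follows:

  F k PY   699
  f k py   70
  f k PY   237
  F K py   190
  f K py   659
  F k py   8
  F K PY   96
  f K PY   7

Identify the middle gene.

The two most frequent reciprocal classes, F k PY and f K py, are the parental types, so the F1 was F k PY / f K py.
The two rarest classes, F k py and f K PY, are the double crossovers. Comparing them with the parentals, only the py allele has switched, so py is the middle locus and the order is k – py – f.

py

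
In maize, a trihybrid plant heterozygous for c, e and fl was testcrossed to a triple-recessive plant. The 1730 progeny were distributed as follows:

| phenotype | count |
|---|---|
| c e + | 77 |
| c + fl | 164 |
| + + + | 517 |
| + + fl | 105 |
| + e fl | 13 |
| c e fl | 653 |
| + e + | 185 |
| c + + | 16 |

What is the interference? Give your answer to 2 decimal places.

The two most frequent reciprocal classes, + + + and c e fl, are the parental types, so the F1 was + + + / c e fl.
The two rarest classes, c + + and + e fl, are the double crossovers. Comparing them with the parentals, only the c allele has switched, so c is the middle locus and the order is e – c – fl.
e–c: (349 + 29)/1730 = 0.2185; c–fl: (182 + 29)/1730 = 0.1220.
Expected DCO frequency = 0.2185 × 0.1220 ≈ 0.02666; observed = 29/1730 ≈ 0.01676.
Coefficient of coincidence = 0.01676/0.02666 ≈ 0.63; interference = 1 − 0.63 = 0.37.

0.37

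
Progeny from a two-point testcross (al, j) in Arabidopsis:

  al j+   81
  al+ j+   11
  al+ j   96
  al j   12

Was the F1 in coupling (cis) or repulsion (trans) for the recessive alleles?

The two most frequent classes are al+ j (96) and al j+ (81); these are the parental (non-recombinant) types.
So the F1 carried al+ j on one chromosome and al j+ on the other — the recessive alleles are on opposite chromosomes (trans / repulsion).

trans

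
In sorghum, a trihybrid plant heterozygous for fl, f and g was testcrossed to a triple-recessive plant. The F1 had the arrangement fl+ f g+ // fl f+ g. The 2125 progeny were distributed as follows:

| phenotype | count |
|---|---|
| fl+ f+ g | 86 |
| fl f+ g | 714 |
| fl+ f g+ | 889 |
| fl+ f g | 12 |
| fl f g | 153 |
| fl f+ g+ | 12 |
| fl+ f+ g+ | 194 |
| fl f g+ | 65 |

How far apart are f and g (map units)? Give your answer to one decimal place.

17.5 map units

The two rarest classes, fl+ f g and fl f+ g+, are the double crossovers. Comparing them with the parentals, only the g allele has switched, so g is the middle locus and the order is f – g – fl.
Crossovers in the f–g interval produce the single-crossover classes fl+ f+ g+ and fl f g (194 + 153 = 347) plus the double crossovers (24).
RF(f–g) = (347 + 24) / 2125 = 371/2125 = 0.1746 → 17.5 map units.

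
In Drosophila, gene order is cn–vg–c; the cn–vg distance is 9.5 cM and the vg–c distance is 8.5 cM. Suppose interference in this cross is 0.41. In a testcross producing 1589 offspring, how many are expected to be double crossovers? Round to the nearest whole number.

Map distances give recombination frequencies of 0.095 and 0.085 for the two intervals.
With interference 0.41 (so coincidence = 0.59), expected double-crossover frequency = 0.095 × 0.085 × 0.59 = 0.00476.
Expected number = 0.00476 × 1589 = 7.57 ≈ 8.

8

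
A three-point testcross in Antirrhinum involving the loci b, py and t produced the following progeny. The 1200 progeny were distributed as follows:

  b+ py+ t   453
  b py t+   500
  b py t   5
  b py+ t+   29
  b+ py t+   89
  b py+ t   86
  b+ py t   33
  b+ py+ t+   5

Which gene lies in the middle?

t

The two most frequent reciprocal classes, b py t+ and b+ py+ t, are the parental types, so the F1 was b py t+ / b+ py+ t.
The two rarest classes, b py t and b+ py+ t+, are the double crossovers. Comparing them with the parentals, only the t allele has switched, so t is the middle locus and the order is py – t – b.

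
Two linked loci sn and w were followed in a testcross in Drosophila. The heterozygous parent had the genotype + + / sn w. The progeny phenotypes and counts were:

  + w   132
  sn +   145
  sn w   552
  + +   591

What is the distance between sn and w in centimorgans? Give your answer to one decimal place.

19.5 centimorgans

The recombinant classes are + w and sn +: 132 + 145 = 277.
Recombination frequency = 277/1420 = 0.1951 ≈ 19.5%, i.e. 19.5 centimorgans.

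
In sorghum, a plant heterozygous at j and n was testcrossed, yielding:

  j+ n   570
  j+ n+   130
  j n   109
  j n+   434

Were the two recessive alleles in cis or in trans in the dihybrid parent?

trans

The two most frequent classes are j+ n (570) and j n+ (434); these are the parental (non-recombinant) types.
So the F1 carried j+ n on one chromosome and j n+ on the other — the recessive alleles are on opposite chromosomes (trans / repulsion).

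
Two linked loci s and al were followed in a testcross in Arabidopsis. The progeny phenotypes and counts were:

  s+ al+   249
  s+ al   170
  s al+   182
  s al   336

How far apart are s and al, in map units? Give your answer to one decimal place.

37.6 map units

The two most frequent classes, s+ al+ (249) and s al (336), are the parental types, so the F1 was s+ al+ / s al.
The recombinant classes are s+ al and s al+: 170 + 182 = 352.
Recombination frequency = 352/937 = 0.3757 ≈ 37.6%, i.e. 37.6 map units.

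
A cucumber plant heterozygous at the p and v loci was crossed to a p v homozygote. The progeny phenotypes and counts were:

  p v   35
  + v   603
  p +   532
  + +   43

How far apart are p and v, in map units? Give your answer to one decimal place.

The two most frequent classes, + v (603) and p + (532), are the parental types, so the F1 was + v / p +.
The recombinant classes are + + and p v: 43 + 35 = 78.
Recombination frequency = 78/1213 = 0.0643 ≈ 6.4%, i.e. 6.4 map units.

6.4 map units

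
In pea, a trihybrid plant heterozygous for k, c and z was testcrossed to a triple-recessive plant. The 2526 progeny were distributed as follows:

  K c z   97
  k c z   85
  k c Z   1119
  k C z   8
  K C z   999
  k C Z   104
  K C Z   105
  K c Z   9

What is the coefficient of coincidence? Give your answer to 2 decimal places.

The two most frequent reciprocal classes, k c Z and K C z, are the parental types, so the F1 was k c Z / K C z.
The two rarest classes, K c Z and k C z, are the double crossovers. Comparing them with the parentals, only the k allele has switched, so k is the middle locus and the order is c – k – z.
c–k: (201 + 17)/2526 = 0.0863; k–z: (190 + 17)/2526 = 0.0819.
Expected DCO frequency = 0.0863 × 0.0819 ≈ 0.00707; observed = 17/2526 ≈ 0.00673.
Coefficient of coincidence = 0.00673/0.00707 ≈ 0.95.

0.95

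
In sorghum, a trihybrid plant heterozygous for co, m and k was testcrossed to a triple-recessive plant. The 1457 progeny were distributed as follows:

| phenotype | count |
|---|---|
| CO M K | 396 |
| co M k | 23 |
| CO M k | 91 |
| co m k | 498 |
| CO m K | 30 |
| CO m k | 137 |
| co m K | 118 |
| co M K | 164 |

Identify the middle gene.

The two most frequent reciprocal classes, CO M K and co m k, are the parental types, so the F1 was CO M K / co m k.
The two rarest classes, CO m K and co M k, are the double crossovers. Comparing them with the parentals, only the m allele has switched, so m is the middle locus and the order is k – m – co.

m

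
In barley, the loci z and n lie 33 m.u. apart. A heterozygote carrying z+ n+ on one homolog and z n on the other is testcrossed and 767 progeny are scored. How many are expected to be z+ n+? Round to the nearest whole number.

257

A map distance of 33 m.u. corresponds to a recombination frequency of 0.330.
The F1 is z+ n+ / z n, so z+ n+ is a parental gamete class with expected frequency (1 − r)/2 = 0.670/2 = 0.3350.
Expected number = 0.3350 × 767 = 256.94 ≈ 257.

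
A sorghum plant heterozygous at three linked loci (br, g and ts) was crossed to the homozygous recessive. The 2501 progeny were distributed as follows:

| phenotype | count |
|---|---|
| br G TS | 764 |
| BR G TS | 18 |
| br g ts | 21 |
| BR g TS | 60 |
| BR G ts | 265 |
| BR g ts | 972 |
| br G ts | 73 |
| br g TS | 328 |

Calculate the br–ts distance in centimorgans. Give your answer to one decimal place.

The two most frequent reciprocal classes, br G TS and BR g ts, are the parental types, so the F1 was br G TS / BR g ts.
The two rarest classes, BR G TS and br g ts, are the double crossovers. Comparing them with the parentals, only the br allele has switched, so br is the middle locus and the order is g – br – ts.
Crossovers in the br–ts interval produce the single-crossover classes br G ts and BR g TS (73 + 60 = 133) plus the double crossovers (39).
RF(br–ts) = (133 + 39) / 2501 = 172/2501 = 0.0688 → 6.9 centimorgans.

6.9 centimorgans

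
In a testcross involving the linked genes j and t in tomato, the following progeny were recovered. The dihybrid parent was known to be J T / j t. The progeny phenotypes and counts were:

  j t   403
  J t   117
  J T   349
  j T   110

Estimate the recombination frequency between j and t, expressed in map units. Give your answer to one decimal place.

23.2 map units

The recombinant classes are J t and j T: 117 + 110 = 227.
Recombination frequency = 227/979 = 0.2319 ≈ 23.2%, i.e. 23.2 map units.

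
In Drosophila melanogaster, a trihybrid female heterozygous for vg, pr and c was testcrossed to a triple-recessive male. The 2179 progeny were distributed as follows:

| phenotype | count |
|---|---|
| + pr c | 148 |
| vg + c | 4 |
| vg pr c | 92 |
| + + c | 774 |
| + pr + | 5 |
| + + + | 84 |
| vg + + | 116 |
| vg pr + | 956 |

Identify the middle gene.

The two most frequent reciprocal classes, vg pr + and + + c, are the parental types, so the F1 was vg pr + / + + c.
The two rarest classes, + pr + and vg + c, are the double crossovers. Comparing them with the parentals, only the vg allele has switched, so vg is the middle locus and the order is c – vg – pr.

vg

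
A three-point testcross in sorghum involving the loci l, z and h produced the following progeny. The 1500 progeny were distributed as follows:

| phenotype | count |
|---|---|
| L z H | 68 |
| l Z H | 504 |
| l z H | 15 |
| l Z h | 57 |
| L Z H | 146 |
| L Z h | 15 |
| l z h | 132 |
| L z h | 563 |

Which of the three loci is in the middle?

z

The two most frequent reciprocal classes, l Z H and L z h, are the parental types, so the F1 was l Z H / L z h.
The two rarest classes, l z H and L Z h, are the double crossovers. Comparing them with the parentals, only the z allele has switched, so z is the middle locus and the order is h – z – l.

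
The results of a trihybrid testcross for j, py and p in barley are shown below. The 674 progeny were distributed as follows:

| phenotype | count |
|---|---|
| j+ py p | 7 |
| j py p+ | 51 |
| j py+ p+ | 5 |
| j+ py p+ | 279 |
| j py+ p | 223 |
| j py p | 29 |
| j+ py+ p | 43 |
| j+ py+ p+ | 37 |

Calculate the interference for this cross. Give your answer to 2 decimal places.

The two most frequent reciprocal classes, j+ py p+ and j py+ p, are the parental types, so the F1 was j+ py p+ / j py+ p.
The two rarest classes, j+ py p and j py+ p+, are the double crossovers. Comparing them with the parentals, only the p allele has switched, so p is the middle locus and the order is j – p – py.
j–p: (94 + 12)/674 = 0.1573; p–py: (66 + 12)/674 = 0.1157.
Expected DCO frequency = 0.1573 × 0.1157 ≈ 0.01820; observed = 12/674 ≈ 0.01780.
Coefficient of coincidence = 0.01780/0.01820 ≈ 0.98; interference = 1 − 0.98 = 0.02.

0.02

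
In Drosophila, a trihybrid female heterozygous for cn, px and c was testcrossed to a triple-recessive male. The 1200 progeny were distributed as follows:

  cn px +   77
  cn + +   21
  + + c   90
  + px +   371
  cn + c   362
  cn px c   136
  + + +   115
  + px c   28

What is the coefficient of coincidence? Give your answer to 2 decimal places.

0.91

The two most frequent reciprocal classes, + px + and cn + c, are the parental types, so the F1 was + px + / cn + c.
The two rarest classes, + px c and cn + +, are the double crossovers. Comparing them with the parentals, only the c allele has switched, so c is the middle locus and the order is cn – c – px.
cn–c: (167 + 49)/1200 = 0.1800; c–px: (251 + 49)/1200 = 0.2500.
Expected DCO frequency = 0.1800 × 0.2500 ≈ 0.04500; observed = 49/1200 ≈ 0.04083.
Coefficient of coincidence = 0.04083/0.04500 ≈ 0.91.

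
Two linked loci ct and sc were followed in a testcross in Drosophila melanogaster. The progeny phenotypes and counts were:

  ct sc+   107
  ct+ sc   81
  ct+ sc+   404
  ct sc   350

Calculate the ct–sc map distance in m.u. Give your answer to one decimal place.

The two most frequent classes, ct+ sc+ (404) and ct sc (350), are the parental types, so the F1 was ct+ sc+ / ct sc.
The recombinant classes are ct+ sc and ct sc+: 81 + 107 = 188.
Recombination frequency = 188/942 = 0.1996 ≈ 20.0%, i.e. 20.0 m.u.

20.0 m.u.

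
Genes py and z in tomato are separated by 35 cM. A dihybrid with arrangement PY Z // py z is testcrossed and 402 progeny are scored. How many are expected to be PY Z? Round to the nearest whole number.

A map distance of 35 cM corresponds to a recombination frequency of 0.350.
The F1 is PY Z / py z, so PY Z is a parental gamete class with expected frequency (1 − r)/2 = 0.650/2 = 0.3250.
Expected number = 0.3250 × 402 = 130.65 ≈ 131.

131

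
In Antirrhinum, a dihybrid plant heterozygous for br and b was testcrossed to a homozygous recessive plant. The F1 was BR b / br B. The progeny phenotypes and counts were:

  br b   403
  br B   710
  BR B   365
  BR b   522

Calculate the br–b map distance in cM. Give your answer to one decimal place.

38.4 cM

The recombinant classes are BR B and br b: 365 + 403 = 768.
Recombination frequency = 768/2000 = 0.3840 ≈ 38.4%, i.e. 38.4 cM.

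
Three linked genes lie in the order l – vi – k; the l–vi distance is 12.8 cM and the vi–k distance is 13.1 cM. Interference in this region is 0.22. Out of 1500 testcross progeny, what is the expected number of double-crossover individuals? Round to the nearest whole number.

Map distances give recombination frequencies of 0.128 and 0.131 for the two intervals.
With interference 0.22 (so coincidence = 0.78), expected double-crossover frequency = 0.128 × 0.131 × 0.78 = 0.01308.
Expected number = 0.01308 × 1500 = 19.62 ≈ 20.

20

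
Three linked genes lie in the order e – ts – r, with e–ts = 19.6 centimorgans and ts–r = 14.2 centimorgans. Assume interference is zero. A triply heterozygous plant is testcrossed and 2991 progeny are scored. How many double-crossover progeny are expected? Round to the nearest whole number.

Map distances give recombination frequencies of 0.196 and 0.142 for the two intervals.
With no interference, expected double-crossover frequency = 0.196 × 0.142 = 0.02783.
Expected number = 0.02783 × 2991 = 83.25 ≈ 83.

83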